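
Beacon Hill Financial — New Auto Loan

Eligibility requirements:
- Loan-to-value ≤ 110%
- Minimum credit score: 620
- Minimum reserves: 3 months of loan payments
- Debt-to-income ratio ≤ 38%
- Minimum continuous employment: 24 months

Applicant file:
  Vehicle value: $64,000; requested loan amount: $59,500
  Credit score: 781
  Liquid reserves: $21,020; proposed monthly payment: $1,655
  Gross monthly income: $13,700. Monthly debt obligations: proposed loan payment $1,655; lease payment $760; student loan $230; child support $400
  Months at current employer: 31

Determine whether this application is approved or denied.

Approved

LTV: 59,500 ÷ 64,000 = 93%, within 110% cap
Credit score 781 ≥ 620 (meets)
Reserves = 21,020/1,655 = 12.7 months ≥ 3
Total monthly debts = (1,655 + 760 + 230 + 400) = 3,045. DTI = 3,045/13,700 = 22.2% ≤ 38%
Employment 31 ≥ 24 months
All criteria satisfied.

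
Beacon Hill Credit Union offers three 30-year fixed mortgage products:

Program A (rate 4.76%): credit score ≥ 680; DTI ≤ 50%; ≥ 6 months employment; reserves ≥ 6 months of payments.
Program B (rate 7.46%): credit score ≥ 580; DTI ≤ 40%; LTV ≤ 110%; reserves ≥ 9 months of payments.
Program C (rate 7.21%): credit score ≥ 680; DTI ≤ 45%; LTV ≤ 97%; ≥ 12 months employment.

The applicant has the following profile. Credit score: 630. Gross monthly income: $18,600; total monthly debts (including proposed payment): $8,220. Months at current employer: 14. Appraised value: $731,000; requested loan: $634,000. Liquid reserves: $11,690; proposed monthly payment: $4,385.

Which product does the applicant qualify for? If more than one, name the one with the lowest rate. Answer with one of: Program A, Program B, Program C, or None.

None

DTI = 8,220/18,600 = 44.2%.
LTV = 634,000/731,000 = 86.7%.
Reserves = 11,690/4,385 = 2.7 months.
Program A: score 630 < 680; DTI 44.2% ≤ 50%; employment 14 ≥ 6 mo; reserves 2.7 < 6 mo → does not qualify.
Program B: score 630 ≥ 580; DTI 44.2% > 40%; LTV 86.7% ≤ 110%; reserves 2.7 < 9 mo → does not qualify.
Program C: score 630 < 680; DTI 44.2% ≤ 45%; LTV 86.7% ≤ 97%; employment 14 ≥ 12 mo → does not qualify.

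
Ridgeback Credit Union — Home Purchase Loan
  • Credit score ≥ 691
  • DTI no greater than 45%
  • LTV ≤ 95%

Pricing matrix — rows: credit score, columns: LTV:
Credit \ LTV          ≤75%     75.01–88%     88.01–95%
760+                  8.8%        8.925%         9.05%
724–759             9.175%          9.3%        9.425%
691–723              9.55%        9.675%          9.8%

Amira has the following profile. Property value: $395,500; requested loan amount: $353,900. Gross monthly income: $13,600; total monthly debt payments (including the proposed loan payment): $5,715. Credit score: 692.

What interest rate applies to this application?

9.8%

Credit score 692 ≥ 691; DTI = 5,715/13,600 = 42% ≤ 45%
Loan-to-value = 353,900/395,500 = 89.5% — pass (95% max)
Row: 692 falls in 691–723. Column: 89.5% falls in 88.01–95%. Rate = 9.8%.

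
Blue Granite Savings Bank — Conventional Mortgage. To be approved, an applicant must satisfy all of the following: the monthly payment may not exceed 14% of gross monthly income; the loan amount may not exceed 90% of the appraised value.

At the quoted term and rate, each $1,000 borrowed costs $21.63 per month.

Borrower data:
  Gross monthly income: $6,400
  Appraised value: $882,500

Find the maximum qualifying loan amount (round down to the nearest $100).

$41,400

Payment cap: 14% × $6,400 = $896/month.
At $21.63 per $1,000, that supports 896/21.63 × 1,000 ≈ $41,423 → $41,400.
LTV cap: 90% × $882,500 = $794,250 → $794,200.
Binding constraint: payment-to-income.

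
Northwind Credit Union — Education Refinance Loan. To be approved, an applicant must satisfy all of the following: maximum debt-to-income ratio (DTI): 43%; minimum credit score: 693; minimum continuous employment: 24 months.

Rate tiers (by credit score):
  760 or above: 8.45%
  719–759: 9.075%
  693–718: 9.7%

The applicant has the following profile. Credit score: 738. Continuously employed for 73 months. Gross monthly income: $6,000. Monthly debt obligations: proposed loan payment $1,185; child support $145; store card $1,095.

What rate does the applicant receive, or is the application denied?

Credit score 738 ≥ 693 (meets minimum)
Employment 73 ≥ 24 months
Total monthly debts = (1,185 + 145 + 1,095) = 2,425. DTI = 2,425/6,000 = 40.4% ≤ 43%
All requirements met. Score 738 falls in the 719–759 tier → 9.075%.

Approved at 9.075%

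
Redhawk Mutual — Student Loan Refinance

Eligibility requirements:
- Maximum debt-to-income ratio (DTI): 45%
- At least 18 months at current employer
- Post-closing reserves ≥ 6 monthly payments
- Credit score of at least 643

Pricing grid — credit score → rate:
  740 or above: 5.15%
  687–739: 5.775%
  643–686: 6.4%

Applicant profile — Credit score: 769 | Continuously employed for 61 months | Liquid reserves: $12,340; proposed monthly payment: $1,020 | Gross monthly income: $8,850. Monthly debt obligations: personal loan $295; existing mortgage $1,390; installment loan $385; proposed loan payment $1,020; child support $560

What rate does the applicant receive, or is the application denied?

Credit score 769 ≥ 643 (meets minimum)
Reserves = 12,340/1,020 = 12.1 months ≥ 6
Total monthly debts = (295 + 1,390 + 385 + 1,020 + 560) = 3,650. DTI: 3,650 ÷ 8,850 = 41.2%, within the 45% cap
Employment 61 ≥ 18 months
All requirements met. Score 769 falls in the 740 or above tier → 5.15%.

Approved at 5.15%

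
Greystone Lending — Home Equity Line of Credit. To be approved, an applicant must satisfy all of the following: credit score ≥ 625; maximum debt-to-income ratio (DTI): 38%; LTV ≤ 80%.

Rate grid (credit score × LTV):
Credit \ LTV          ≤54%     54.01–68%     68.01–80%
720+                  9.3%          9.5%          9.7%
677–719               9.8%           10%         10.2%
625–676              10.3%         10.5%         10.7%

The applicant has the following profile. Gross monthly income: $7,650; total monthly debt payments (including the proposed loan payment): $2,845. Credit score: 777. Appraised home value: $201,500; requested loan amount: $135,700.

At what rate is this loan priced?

9.5%

Credit score 777 ≥ 625; Debt-to-income = 2,845/7,650 = 37.2% — meets 38% limit
LTV: 135,700 ÷ 201,500 = 67.3%, within 80% cap
Row: 777 falls in 720+. Column: 67.3% falls in 54.01–68%. Rate = 9.5%.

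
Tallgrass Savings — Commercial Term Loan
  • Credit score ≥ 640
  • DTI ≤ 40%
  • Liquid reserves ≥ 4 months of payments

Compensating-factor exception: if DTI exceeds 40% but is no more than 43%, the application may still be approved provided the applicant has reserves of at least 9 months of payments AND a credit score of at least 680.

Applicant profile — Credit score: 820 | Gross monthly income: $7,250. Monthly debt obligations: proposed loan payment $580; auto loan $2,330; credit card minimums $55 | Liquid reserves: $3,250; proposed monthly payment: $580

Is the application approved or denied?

Credit score 820 ≥ 640 (meets base)
Total debts = (580 + 2,330 + 55) = 2,965. DTI = 2,965/7,250 = 40.9% > 40% — standard DTI limit exceeded.
Reserves: 3,250 ÷ 580 = 5.6 months (meets 4-month minimum)
40.9% falls in the override range (40%–43%), so the compensating-factor test applies.
Override check — reserves: 5.6 mo (short of 9); score: 820 (ok).
Override conditions not both satisfied; exception does not apply.

Denied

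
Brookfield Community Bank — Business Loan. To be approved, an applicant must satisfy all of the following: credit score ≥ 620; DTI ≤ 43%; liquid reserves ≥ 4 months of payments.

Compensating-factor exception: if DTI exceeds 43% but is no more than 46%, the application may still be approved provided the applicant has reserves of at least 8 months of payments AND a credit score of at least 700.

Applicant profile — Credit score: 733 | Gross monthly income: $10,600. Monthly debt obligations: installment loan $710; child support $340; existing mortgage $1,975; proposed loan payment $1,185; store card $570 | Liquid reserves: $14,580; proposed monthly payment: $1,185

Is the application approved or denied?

Credit score 733 ≥ 620 (meets base)
Total debts = (710 + 340 + 1,975 + 1,185 + 570) = 4,780. DTI = 4,780/10,600 = 45.1% > 43% — standard DTI limit exceeded.
Reserves: 14,580 ÷ 1,185 = 12.3 months (meets 4-month minimum)
DTI 45.1% is within the 43%–46% exception band; checking compensating factors.
Reserves 12.3 ≥ 8 months; credit score 733 ≥ 700.
Both override conditions satisfied; DTI exception granted.

Approved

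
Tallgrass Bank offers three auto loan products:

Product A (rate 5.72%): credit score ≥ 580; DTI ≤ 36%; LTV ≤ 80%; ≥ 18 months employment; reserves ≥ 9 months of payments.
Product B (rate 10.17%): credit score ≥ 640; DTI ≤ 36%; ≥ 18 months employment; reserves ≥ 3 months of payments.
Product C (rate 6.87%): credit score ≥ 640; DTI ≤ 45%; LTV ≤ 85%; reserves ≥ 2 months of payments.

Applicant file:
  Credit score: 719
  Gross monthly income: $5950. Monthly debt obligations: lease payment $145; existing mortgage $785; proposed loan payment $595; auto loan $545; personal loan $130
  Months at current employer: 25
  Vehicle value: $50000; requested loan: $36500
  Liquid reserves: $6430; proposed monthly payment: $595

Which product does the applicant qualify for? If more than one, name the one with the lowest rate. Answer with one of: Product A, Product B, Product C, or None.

Total debts = (145 + 785 + 595 + 545 + 130) = 2,200; DTI = 2,200/5,950 = 37%.
LTV = 36,500/50,000 = 73%.
Reserves = 6,430/595 = 10.8 months.
Product A: score 719 ≥ 580; DTI 37% > 36%; LTV 73% ≤ 80%; employment 25 ≥ 18 mo; reserves 10.8 ≥ 9 mo → does not qualify.
Product B: score 719 ≥ 640; DTI 37% > 36%; employment 25 ≥ 18 mo; reserves 10.8 ≥ 3 mo → does not qualify.
Product C: score 719 ≥ 640; DTI 37% ≤ 45%; LTV 73% ≤ 85%; reserves 10.8 ≥ 2 mo → qualifies.

Product C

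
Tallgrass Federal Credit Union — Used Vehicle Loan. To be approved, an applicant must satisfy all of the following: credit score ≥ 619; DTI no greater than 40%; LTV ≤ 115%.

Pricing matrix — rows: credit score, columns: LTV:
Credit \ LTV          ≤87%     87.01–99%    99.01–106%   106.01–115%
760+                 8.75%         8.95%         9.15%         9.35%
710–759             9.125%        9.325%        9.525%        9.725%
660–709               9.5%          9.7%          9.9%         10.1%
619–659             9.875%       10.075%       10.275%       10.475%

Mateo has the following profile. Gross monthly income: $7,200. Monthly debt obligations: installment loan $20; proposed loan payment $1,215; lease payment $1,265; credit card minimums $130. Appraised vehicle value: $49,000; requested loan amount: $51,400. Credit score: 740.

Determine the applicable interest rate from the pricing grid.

Credit score 740 ≥ 619; Total monthly debts = (20 + 1,215 + 1,265 + 130) = 2,630. DTI: 2,630 ÷ 7,200 = 36.5%, within the 40% cap
LTV: 51,400 ÷ 49,000 = 104.9%, within 115% cap
Credit 740 → row 710–759; LTV 104.9% → column 99.01–106%. Grid cell → 9.525%.

9.525%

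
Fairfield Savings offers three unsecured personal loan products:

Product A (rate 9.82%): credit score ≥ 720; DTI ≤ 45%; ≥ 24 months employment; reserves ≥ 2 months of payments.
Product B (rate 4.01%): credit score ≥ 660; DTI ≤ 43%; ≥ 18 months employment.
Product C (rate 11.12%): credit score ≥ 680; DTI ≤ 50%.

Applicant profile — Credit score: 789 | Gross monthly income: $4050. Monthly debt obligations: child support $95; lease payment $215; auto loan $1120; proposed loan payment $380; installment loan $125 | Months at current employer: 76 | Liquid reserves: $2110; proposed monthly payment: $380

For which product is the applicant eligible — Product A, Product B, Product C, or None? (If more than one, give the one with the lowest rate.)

Total debts = (95 + 215 + 1,120 + 380 + 125) = 1,935; DTI = 1,935/4,050 = 47.8%.
Reserves = 2,110/380 = 5.6 months.
Product A: score 789 ≥ 720; DTI 47.8% > 45%; employment 76 ≥ 24 mo; reserves 5.6 ≥ 2 mo → does not qualify.
Product B: score 789 ≥ 660; DTI 47.8% > 43%; employment 76 ≥ 18 mo → does not qualify.
Product C: score 789 ≥ 680; DTI 47.8% ≤ 50% → qualifies.

Product C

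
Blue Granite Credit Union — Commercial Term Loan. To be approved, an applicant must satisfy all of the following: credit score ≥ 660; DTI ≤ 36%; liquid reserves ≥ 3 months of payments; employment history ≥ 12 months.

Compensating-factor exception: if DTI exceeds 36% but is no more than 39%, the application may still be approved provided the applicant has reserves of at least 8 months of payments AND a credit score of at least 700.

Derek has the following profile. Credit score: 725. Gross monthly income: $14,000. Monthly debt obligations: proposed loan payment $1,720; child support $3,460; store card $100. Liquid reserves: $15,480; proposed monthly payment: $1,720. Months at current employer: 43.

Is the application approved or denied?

Approved

Credit score 725 ≥ 660 (meets base)
Total debts = (1,720 + 3,460 + 100) = 5,280. DTI = 5,280/14,000 = 37.7% > 36% — standard DTI limit exceeded.
Reserves: 15,480 ÷ 1,720 = 9.0 months (meets 3-month minimum)
Employment 43 ≥ 12 months
37.7% falls in the override range (36%–39%), so the compensating-factor test applies.
Override check — reserves: 9.0 mo (ok); score: 725 (ok).
Both compensating conditions met → exception applies.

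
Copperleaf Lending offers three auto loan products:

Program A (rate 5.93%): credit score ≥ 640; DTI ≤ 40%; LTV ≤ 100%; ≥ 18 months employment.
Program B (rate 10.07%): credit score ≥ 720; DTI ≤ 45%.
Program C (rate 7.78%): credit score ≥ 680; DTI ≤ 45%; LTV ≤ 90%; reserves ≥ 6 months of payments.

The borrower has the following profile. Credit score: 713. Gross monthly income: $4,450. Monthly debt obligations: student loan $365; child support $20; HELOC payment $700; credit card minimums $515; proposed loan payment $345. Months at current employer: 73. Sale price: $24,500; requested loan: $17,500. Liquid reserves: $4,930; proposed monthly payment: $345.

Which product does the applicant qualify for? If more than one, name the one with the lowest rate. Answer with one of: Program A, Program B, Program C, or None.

Program C

Total debts = (365 + 20 + 700 + 515 + 345) = 1,945; DTI = 1,945/4,450 = 43.7%.
LTV = 17,500/24,500 = 71.4%.
Reserves = 4,930/345 = 14.3 months.
Program A: score 713 ≥ 640; DTI 43.7% > 40%; LTV 71.4% ≤ 100%; employment 73 ≥ 18 mo → does not qualify.
Program B: score 713 < 720; DTI 43.7% ≤ 45% → does not qualify.
Program C: score 713 ≥ 680; DTI 43.7% ≤ 45%; LTV 71.4% ≤ 90%; reserves 14.3 ≥ 6 mo → qualifies.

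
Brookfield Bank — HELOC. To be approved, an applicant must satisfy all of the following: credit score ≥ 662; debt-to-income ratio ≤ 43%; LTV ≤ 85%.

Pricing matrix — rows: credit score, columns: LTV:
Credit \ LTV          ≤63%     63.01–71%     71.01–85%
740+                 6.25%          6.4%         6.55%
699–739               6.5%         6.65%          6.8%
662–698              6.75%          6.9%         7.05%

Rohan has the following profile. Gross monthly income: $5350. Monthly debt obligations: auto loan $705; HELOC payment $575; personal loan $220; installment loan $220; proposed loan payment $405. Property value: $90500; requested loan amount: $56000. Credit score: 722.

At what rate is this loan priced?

Credit score 722 ≥ 662; Total monthly debts = (705 + 575 + 220 + 220 + 405) = 2,125. DTI: 2,125 ÷ 5,350 = 39.7%, within the 43% cap
Loan-to-value = 56,000/90,500 = 61.9% — pass (85% max)
Row: 722 falls in 699–739. Column: 61.9% falls in ≤63%. Rate = 6.5%.

6.5%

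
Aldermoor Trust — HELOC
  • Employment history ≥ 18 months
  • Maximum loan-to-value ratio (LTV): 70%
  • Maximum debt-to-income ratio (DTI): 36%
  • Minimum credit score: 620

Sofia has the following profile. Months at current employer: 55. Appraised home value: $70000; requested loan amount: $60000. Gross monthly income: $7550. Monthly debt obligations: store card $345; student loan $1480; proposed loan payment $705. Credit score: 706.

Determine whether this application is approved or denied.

Employment 55 ≥ 18 months
LTV = 60,000/70,000 = 85.7% > 70%
Total monthly debts = (345 + 1,480 + 705) = 2,530. DTI: 2,530 ÷ 7,550 = 33.5%, within the 36% cap
Credit score 706 ≥ 620 (meets)
Fails on LTV.

Denied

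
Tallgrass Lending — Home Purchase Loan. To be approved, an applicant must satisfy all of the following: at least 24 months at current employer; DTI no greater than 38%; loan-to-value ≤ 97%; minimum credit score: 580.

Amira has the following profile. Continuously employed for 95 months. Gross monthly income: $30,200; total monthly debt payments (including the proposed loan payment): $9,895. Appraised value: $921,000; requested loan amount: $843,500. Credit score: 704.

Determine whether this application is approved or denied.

Approved

Employment 95 ≥ 24 months
DTI: 9,895 ÷ 30,200 = 32.8%, within the 38% cap
LTV = 843,500/921,000 = 91.6% ≤ 97%
Credit score 704 ≥ 580 (meets)
All criteria satisfied.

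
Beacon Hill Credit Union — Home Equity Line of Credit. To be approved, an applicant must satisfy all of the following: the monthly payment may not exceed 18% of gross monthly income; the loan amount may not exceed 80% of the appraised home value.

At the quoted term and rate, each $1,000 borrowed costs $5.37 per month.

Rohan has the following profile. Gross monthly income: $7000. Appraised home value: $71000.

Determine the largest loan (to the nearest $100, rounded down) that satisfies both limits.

$56,800

Payment cap: 18% × $7,000 = $1,260/month.
At $5.37 per $1,000, that supports 1,260/5.37 × 1,000 ≈ $234,636 → $234,600.
LTV cap: 80% × $71,000 = $56,800 → $56,800.
Binding constraint: loan-to-value.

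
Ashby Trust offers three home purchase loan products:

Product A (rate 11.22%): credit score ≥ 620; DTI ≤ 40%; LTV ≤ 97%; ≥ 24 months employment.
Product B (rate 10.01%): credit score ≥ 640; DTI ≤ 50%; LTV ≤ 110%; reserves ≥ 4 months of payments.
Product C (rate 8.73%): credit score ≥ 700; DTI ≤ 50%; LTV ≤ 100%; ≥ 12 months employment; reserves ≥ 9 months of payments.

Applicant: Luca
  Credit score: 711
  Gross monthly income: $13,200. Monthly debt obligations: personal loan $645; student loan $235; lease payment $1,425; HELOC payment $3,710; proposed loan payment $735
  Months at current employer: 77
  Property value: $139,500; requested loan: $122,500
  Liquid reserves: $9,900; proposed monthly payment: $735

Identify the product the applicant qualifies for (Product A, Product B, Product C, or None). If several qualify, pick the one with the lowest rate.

None

Total debts = (645 + 235 + 1,425 + 3,710 + 735) = 6,750; DTI = 6,750/13,200 = 51.1%.
LTV = 122,500/139,500 = 87.8%.
Reserves = 9,900/735 = 13.5 months.
Product A: score 711 ≥ 620; DTI 51.1% > 40%; LTV 87.8% ≤ 97%; employment 77 ≥ 24 mo → does not qualify.
Product B: score 711 ≥ 640; DTI 51.1% > 50%; LTV 87.8% ≤ 110%; reserves 13.5 ≥ 4 mo → does not qualify.
Product C: score 711 ≥ 700; DTI 51.1% > 50%; LTV 87.8% ≤ 100%; employment 77 ≥ 12 mo; reserves 13.5 ≥ 9 mo → does not qualify.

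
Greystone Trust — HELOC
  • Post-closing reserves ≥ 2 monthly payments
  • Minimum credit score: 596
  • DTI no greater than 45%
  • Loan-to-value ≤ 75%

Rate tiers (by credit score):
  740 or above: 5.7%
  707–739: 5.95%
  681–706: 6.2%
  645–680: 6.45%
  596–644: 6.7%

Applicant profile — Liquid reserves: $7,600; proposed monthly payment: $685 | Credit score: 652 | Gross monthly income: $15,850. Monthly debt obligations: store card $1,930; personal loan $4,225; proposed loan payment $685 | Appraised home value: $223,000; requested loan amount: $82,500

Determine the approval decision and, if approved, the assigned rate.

Approved at 6.45%

Credit score 652 ≥ 596 (meets minimum)
Liquid reserves cover 7,600/685 = 11.1 months — ≥ 2 required
Total monthly debts = (1,930 + 4,225 + 685) = 6,840. DTI = 6,840/15,850 = 43.2% ≤ 45%
LTV: 82,500 ÷ 223,000 = 37%, within 75% cap
All requirements met. Score 652 falls in the 645–680 tier → 6.45%.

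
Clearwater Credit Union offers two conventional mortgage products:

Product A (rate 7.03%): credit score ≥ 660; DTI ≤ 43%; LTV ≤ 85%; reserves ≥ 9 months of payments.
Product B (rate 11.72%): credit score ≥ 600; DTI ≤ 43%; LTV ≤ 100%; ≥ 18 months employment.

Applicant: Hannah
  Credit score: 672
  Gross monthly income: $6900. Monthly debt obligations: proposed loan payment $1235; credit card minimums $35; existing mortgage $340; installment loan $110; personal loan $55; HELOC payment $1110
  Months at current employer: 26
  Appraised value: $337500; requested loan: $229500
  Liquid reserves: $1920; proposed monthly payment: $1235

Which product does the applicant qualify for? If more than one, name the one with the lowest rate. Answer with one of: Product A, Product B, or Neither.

Total debts = (1,235 + 35 + 340 + 110 + 55 + 1,110) = 2,885; DTI = 2,885/6,900 = 41.8%.
LTV = 229,500/337,500 = 68%.
Reserves = 1,920/1,235 = 1.6 months.
Product A: score 672 ≥ 660; DTI 41.8% ≤ 43%; LTV 68% ≤ 85%; reserves 1.6 < 9 mo → does not qualify.
Product B: score 672 ≥ 600; DTI 41.8% ≤ 43%; LTV 68% ≤ 100%; employment 26 ≥ 18 mo → qualifies.

Product B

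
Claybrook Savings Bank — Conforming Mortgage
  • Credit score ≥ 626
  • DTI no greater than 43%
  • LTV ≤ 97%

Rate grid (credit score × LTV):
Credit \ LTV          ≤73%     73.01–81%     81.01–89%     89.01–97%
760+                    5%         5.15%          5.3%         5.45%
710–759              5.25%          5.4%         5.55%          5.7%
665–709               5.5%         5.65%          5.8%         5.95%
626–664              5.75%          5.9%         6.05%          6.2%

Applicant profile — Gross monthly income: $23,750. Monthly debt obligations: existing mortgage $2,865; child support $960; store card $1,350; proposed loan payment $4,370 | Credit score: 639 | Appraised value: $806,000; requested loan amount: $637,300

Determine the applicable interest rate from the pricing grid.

5.9%

Credit score 639 ≥ 626; Total monthly debts = (2,865 + 960 + 1,350 + 4,370) = 9,545. DTI: 9,545 ÷ 23,750 = 40.2%, within the 43% cap
LTV: 637,300 ÷ 806,000 = 79.1%, within 97% cap
Score 639 is in the 626–664 band; LTV 79.1% is in the 73.01–81% band → 5.9%.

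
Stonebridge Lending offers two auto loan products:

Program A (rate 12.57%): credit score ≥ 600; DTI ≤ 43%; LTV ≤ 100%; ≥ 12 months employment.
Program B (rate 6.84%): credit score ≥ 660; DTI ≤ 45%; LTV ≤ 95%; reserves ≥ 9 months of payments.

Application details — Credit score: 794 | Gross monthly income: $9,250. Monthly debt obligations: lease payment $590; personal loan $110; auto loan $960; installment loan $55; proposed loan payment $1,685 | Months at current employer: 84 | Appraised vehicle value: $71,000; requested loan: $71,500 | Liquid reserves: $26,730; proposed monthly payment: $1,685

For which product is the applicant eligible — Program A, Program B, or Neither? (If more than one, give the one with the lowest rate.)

Total debts = (590 + 110 + 960 + 55 + 1,685) = 3,400; DTI = 3,400/9,250 = 36.8%.
LTV = 71,500/71,000 = 100.7%.
Reserves = 26,730/1,685 = 15.9 months.
Program A: score 794 ≥ 600; DTI 36.8% ≤ 43%; LTV 100.7% > 100%; employment 84 ≥ 12 mo → does not qualify.
Program B: score 794 ≥ 660; DTI 36.8% ≤ 45%; LTV 100.7% > 95%; reserves 15.9 ≥ 9 mo → does not qualify.

Neither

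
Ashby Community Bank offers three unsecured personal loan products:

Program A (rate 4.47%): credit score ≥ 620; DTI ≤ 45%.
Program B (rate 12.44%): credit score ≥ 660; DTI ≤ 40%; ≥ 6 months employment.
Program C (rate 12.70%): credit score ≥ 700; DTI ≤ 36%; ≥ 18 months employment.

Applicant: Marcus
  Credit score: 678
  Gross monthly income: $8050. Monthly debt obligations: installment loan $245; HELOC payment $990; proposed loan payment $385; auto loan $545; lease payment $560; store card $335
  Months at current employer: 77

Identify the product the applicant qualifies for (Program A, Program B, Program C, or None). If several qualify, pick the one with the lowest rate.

Program A

Total debts = (245 + 990 + 385 + 545 + 560 + 335) = 3,060; DTI = 3,060/8,050 = 38%.
Program A: score 678 ≥ 620; DTI 38% ≤ 45% → qualifies.
Program B: score 678 ≥ 660; DTI 38% ≤ 40%; employment 77 ≥ 6 mo → qualifies.
Program C: score 678 < 700; DTI 38% > 36%; employment 77 ≥ 18 mo → does not qualify.
Qualifying: Program A, Program B. Lowest rate is 4.47% → Program A.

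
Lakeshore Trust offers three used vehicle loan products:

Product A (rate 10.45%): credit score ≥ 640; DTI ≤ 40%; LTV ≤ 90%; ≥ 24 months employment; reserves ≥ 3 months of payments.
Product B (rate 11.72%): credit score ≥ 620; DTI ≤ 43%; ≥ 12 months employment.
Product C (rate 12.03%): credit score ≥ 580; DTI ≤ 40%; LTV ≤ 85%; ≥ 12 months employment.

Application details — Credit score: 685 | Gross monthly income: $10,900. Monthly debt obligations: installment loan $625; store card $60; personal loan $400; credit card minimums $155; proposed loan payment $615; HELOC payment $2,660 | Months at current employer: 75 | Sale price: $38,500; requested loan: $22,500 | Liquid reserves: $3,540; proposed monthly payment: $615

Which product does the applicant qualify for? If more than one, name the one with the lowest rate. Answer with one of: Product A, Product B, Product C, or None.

Total debts = (625 + 60 + 400 + 155 + 615 + 2,660) = 4,515; DTI = 4,515/10,900 = 41.4%.
LTV = 22,500/38,500 = 58.4%.
Reserves = 3,540/615 = 5.8 months.
Product A: score 685 ≥ 640; DTI 41.4% > 40%; LTV 58.4% ≤ 90%; employment 75 ≥ 24 mo; reserves 5.8 ≥ 3 mo → does not qualify.
Product B: score 685 ≥ 620; DTI 41.4% ≤ 43%; employment 75 ≥ 12 mo → qualifies.
Product C: score 685 ≥ 580; DTI 41.4% > 40%; LTV 58.4% ≤ 85%; employment 75 ≥ 12 mo → does not qualify.

Product B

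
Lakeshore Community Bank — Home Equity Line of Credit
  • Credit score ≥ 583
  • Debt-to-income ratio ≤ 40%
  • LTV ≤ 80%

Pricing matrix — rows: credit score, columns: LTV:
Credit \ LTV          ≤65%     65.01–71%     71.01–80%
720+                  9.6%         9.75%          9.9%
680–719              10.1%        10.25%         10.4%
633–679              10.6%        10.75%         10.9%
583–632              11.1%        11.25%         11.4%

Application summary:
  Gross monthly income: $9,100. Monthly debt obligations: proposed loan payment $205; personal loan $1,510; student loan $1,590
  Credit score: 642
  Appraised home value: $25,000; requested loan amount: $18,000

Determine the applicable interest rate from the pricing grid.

Credit score 642 ≥ 583; Total monthly debts = (205 + 1,510 + 1,590) = 3,305. DTI = 3,305/9,100 = 36.3% ≤ 40%
LTV = 18,000/25,000 = 72% ≤ 80%
Credit 642 → row 633–679; LTV 72% → column 71.01–80%. Grid cell → 10.9%.

10.9%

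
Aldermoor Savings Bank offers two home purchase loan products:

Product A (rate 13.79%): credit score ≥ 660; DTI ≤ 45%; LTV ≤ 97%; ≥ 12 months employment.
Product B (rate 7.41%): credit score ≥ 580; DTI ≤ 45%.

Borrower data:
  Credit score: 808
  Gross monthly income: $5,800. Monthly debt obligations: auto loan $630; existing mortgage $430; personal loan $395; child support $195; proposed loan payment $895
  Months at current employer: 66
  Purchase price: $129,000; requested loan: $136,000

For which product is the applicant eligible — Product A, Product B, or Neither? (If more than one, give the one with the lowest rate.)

Product B

Total debts = (630 + 430 + 395 + 195 + 895) = 2,545; DTI = 2,545/5,800 = 43.9%.
LTV = 136,000/129,000 = 105.4%.
Product A: score 808 ≥ 660; DTI 43.9% ≤ 45%; LTV 105.4% > 97%; employment 66 ≥ 12 mo → does not qualify.
Product B: score 808 ≥ 580; DTI 43.9% ≤ 45% → qualifies.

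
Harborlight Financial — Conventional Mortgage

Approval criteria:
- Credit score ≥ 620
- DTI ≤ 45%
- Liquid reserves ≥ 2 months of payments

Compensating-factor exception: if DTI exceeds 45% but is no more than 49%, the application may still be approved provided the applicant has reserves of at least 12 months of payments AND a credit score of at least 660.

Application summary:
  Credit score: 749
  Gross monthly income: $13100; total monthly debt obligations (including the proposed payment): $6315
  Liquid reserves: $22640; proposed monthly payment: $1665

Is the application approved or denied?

Credit score 749 ≥ 620 (meets base)
DTI: 6,315 ÷ 13,100 = 48.2%, over the 45% base limit.
Reserves: 22,640 ÷ 1,665 = 13.6 months (meets 2-month minimum)
DTI 48.2% is within the 45%–49% exception band; checking compensating factors.
Reserves 13.6 ≥ 12 months; credit score 749 ≥ 660.
Both override conditions satisfied; DTI exception granted.

Approved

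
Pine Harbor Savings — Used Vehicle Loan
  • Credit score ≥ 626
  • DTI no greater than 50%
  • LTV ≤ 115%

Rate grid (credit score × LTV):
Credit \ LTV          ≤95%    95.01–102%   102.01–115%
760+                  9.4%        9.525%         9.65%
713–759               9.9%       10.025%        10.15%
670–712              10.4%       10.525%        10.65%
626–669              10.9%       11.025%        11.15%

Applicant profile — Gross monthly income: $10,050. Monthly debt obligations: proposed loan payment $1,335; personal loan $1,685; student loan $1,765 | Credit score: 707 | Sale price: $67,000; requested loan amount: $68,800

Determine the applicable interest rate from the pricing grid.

Credit score 707 ≥ 626; Total monthly debts = (1,335 + 1,685 + 1,765) = 4,785. DTI: 4,785 ÷ 10,050 = 47.6%, within the 50% cap
LTV: 68,800 ÷ 67,000 = 102.7%, within 115% cap
Score 707 is in the 670–712 band; LTV 102.7% is in the 102.01–115% band → 10.65%.

10.65%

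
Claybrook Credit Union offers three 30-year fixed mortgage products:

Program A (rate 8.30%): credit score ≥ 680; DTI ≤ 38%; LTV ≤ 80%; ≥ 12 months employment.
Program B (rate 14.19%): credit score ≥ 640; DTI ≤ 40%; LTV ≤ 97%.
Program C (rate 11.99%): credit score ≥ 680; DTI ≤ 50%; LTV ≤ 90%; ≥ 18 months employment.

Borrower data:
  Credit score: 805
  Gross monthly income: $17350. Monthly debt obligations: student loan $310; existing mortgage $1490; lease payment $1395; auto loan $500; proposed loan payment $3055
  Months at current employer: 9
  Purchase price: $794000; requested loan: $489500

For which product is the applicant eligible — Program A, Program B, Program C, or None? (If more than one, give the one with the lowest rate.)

Program B

Total debts = (310 + 1,490 + 1,395 + 500 + 3,055) = 6,750; DTI = 6,750/17,350 = 38.9%.
LTV = 489,500/794,000 = 61.6%.
Program A: score 805 ≥ 680; DTI 38.9% > 38%; LTV 61.6% ≤ 80%; employment 9 < 12 mo → does not qualify.
Program B: score 805 ≥ 640; DTI 38.9% ≤ 40%; LTV 61.6% ≤ 97% → qualifies.
Program C: score 805 ≥ 680; DTI 38.9% ≤ 50%; LTV 61.6% ≤ 90%; employment 9 < 18 mo → does not qualify.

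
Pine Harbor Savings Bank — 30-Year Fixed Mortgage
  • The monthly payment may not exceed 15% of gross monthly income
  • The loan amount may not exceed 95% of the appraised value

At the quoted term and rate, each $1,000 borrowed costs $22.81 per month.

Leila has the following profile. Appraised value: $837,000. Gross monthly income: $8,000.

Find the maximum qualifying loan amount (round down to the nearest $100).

Payment cap: 15% × $8,000 = $1,200/month.
At $22.81 per $1,000, that supports 1,200/22.81 × 1,000 ≈ $52,608 → $52,600.
LTV cap: 95% × $837,000 = $795,150 → $795,100.
Binding constraint: payment-to-income.

$52,600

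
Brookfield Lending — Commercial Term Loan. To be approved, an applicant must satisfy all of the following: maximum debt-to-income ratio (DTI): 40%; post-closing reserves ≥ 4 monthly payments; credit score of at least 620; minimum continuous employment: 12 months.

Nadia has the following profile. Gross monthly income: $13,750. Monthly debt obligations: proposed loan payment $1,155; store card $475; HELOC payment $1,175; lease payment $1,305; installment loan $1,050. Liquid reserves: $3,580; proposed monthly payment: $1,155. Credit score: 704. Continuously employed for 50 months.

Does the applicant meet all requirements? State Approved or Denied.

Total monthly debts = (1,155 + 475 + 1,175 + 1,305 + 1,050) = 5,160. Debt-to-income = 5,160/13,750 = 37.5% — meets 40% limit
Reserves = 3,580/1,155 = 3.1 months < 4
Credit score 704 ≥ 620 (meets)
Employment 50 ≥ 12 months
Fails on reserves.

Denied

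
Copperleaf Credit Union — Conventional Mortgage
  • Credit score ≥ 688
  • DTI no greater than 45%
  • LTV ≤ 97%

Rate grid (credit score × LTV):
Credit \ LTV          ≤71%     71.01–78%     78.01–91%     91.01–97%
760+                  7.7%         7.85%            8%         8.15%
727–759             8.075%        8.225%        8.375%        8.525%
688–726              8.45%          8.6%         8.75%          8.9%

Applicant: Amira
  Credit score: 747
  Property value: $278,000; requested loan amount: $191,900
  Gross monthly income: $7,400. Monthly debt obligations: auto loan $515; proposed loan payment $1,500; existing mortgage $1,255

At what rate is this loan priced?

Credit score 747 ≥ 688; Total monthly debts = (515 + 1,500 + 1,255) = 3,270. DTI: 3,270 ÷ 7,400 = 44.2%, within the 45% cap
LTV = 191,900/278,000 = 69% ≤ 97%
Credit 747 → row 727–759; LTV 69% → column ≤71%. Grid cell → 8.075%.

8.075%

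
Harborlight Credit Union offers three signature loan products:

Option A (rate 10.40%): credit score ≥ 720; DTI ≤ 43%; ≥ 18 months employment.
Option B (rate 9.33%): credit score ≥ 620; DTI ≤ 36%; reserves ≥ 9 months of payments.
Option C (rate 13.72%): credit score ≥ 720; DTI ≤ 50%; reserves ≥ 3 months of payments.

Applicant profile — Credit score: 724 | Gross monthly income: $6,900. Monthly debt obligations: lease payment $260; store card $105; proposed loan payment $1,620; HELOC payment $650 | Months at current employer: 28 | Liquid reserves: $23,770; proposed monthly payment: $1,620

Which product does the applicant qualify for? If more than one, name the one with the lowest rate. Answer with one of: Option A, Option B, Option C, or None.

Total debts = (260 + 105 + 1,620 + 650) = 2,635; DTI = 2,635/6,900 = 38.2%.
Reserves = 23,770/1,620 = 14.7 months.
Option A: score 724 ≥ 720; DTI 38.2% ≤ 43%; employment 28 ≥ 18 mo → qualifies.
Option B: score 724 ≥ 620; DTI 38.2% > 36%; reserves 14.7 ≥ 9 mo → does not qualify.
Option C: score 724 ≥ 720; DTI 38.2% ≤ 50%; reserves 14.7 ≥ 3 mo → qualifies.
Qualifying: Option A, Option C. Lowest rate is 10.40% → Option A.

Option A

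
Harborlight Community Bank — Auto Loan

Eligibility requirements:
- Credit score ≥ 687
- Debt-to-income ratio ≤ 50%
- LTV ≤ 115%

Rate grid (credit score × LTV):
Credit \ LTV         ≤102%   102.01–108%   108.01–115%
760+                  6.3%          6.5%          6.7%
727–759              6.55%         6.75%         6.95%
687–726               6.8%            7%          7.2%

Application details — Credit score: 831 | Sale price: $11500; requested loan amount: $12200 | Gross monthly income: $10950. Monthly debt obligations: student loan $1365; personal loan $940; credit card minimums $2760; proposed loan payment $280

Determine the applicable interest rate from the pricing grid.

Credit score 831 ≥ 687; Total monthly debts = (1,365 + 940 + 2,760 + 280) = 5,345. Debt-to-income = 5,345/10,950 = 48.8% — meets 50% limit
LTV: 12,200 ÷ 11,500 = 106.1%, within 115% cap
Credit 831 → row 760+; LTV 106.1% → column 102.01–108%. Grid cell → 6.5%.

6.5%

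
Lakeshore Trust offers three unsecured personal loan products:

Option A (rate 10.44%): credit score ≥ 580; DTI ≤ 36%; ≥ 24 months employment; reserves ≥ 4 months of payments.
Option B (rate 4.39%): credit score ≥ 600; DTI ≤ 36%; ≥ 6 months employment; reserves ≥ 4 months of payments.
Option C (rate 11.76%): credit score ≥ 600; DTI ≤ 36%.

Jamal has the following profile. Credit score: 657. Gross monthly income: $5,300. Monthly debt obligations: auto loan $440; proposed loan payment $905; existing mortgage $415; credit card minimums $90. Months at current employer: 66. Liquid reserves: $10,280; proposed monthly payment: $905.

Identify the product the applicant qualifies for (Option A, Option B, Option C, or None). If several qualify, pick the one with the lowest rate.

Option B

Total debts = (440 + 905 + 415 + 90) = 1,850; DTI = 1,850/5,300 = 34.9%.
Reserves = 10,280/905 = 11.4 months.
Option A: score 657 ≥ 580; DTI 34.9% ≤ 36%; employment 66 ≥ 24 mo; reserves 11.4 ≥ 4 mo → qualifies.
Option B: score 657 ≥ 600; DTI 34.9% ≤ 36%; employment 66 ≥ 6 mo; reserves 11.4 ≥ 4 mo → qualifies.
Option C: score 657 ≥ 600; DTI 34.9% ≤ 36% → qualifies.
Qualifying: Option A, Option B, Option C. Lowest rate is 4.39% → Option B.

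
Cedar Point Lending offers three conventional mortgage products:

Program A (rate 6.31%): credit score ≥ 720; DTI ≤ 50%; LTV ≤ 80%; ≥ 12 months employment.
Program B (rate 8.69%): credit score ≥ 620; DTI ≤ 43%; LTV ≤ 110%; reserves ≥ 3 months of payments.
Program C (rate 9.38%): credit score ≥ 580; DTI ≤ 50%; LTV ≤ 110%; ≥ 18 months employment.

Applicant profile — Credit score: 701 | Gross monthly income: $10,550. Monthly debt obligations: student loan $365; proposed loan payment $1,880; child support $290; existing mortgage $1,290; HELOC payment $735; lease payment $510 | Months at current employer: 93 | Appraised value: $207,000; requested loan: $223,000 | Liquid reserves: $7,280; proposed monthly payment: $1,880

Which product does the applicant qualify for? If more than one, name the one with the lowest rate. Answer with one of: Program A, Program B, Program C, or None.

Program C

Total debts = (365 + 1,880 + 290 + 1,290 + 735 + 510) = 5,070; DTI = 5,070/10,550 = 48.1%.
LTV = 223,000/207,000 = 107.7%.
Reserves = 7,280/1,880 = 3.9 months.
Program A: score 701 < 720; DTI 48.1% ≤ 50%; LTV 107.7% > 80%; employment 93 ≥ 12 mo → does not qualify.
Program B: score 701 ≥ 620; DTI 48.1% > 43%; LTV 107.7% ≤ 110%; reserves 3.9 ≥ 3 mo → does not qualify.
Program C: score 701 ≥ 580; DTI 48.1% ≤ 50%; LTV 107.7% ≤ 110%; employment 93 ≥ 18 mo → qualifies.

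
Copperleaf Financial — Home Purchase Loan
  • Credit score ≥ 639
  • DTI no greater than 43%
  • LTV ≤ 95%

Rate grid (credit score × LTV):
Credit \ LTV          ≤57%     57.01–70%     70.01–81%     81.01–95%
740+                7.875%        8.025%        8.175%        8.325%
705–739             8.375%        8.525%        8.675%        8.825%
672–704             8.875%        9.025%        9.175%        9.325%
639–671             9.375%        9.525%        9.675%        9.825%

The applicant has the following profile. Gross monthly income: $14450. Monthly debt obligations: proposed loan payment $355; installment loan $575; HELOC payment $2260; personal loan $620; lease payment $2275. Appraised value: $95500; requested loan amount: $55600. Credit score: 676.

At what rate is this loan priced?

Credit score 676 ≥ 639; Total monthly debts = (355 + 575 + 2,260 + 620 + 2,275) = 6,085. DTI: 6,085 ÷ 14,450 = 42.1%, within the 43% cap
LTV: 55,600 ÷ 95,500 = 58.2%, within 95% cap
Row: 676 falls in 672–704. Column: 58.2% falls in 57.01–70%. Rate = 9.025%.

9.025%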